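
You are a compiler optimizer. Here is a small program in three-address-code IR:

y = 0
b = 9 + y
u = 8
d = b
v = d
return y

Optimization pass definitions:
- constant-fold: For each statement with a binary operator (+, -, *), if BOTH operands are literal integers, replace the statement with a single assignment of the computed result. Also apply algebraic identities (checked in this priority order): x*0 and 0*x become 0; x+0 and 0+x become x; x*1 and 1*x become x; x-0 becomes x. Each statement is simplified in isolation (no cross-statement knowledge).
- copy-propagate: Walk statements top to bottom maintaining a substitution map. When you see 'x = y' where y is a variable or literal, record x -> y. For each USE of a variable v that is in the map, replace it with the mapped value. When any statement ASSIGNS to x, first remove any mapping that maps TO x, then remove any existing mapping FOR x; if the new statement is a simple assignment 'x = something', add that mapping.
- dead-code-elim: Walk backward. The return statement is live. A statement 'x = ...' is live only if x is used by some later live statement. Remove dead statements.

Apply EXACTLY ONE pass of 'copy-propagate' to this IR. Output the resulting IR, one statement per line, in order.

Answer: y = 0
b = 9 + 0
u = 8
d = b
v = b
return 0

Derivation:
Applying copy-propagate statement-by-statement:
  [1] y = 0  (unchanged)
  [2] b = 9 + y  -> b = 9 + 0
  [3] u = 8  (unchanged)
  [4] d = b  (unchanged)
  [5] v = d  -> v = b
  [6] return y  -> return 0
Result (6 stmts):
  y = 0
  b = 9 + 0
  u = 8
  d = b
  v = b
  return 0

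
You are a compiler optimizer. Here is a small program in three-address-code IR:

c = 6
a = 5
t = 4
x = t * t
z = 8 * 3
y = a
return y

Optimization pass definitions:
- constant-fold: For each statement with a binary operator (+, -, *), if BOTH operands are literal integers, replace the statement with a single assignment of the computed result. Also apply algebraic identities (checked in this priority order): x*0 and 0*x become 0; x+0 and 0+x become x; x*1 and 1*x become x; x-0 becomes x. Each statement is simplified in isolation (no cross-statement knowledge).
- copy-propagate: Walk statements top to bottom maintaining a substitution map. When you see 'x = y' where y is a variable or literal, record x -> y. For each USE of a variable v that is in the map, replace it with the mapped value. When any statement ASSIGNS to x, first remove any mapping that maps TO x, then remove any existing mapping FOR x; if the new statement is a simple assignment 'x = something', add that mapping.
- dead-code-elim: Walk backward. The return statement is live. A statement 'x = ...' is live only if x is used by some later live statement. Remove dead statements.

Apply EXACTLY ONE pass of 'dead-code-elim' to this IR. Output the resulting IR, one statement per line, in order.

Applying dead-code-elim statement-by-statement:
  [7] return y  -> KEEP (return); live=['y']
  [6] y = a  -> KEEP; live=['a']
  [5] z = 8 * 3  -> DEAD (z not live)
  [4] x = t * t  -> DEAD (x not live)
  [3] t = 4  -> DEAD (t not live)
  [2] a = 5  -> KEEP; live=[]
  [1] c = 6  -> DEAD (c not live)
Result (3 stmts):
  a = 5
  y = a
  return y

Answer: a = 5
y = a
return y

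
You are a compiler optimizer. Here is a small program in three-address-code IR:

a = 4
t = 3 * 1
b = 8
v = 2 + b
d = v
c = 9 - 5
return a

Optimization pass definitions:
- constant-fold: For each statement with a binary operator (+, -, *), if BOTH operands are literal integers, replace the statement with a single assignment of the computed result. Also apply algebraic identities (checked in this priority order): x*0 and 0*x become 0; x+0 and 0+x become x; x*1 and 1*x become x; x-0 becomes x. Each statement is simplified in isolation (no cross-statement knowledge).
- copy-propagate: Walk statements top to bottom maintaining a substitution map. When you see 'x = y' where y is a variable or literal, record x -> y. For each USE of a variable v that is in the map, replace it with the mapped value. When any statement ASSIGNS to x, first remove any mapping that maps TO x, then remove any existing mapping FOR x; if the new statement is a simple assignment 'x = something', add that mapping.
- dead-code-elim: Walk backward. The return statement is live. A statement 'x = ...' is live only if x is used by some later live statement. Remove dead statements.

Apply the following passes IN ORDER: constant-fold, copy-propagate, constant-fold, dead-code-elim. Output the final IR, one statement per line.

Answer: return 4

Derivation:
Initial IR:
  a = 4
  t = 3 * 1
  b = 8
  v = 2 + b
  d = v
  c = 9 - 5
  return a
After constant-fold (7 stmts):
  a = 4
  t = 3
  b = 8
  v = 2 + b
  d = v
  c = 4
  return a
After copy-propagate (7 stmts):
  a = 4
  t = 3
  b = 8
  v = 2 + 8
  d = v
  c = 4
  return 4
After constant-fold (7 stmts):
  a = 4
  t = 3
  b = 8
  v = 10
  d = v
  c = 4
  return 4
After dead-code-elim (1 stmts):
  return 4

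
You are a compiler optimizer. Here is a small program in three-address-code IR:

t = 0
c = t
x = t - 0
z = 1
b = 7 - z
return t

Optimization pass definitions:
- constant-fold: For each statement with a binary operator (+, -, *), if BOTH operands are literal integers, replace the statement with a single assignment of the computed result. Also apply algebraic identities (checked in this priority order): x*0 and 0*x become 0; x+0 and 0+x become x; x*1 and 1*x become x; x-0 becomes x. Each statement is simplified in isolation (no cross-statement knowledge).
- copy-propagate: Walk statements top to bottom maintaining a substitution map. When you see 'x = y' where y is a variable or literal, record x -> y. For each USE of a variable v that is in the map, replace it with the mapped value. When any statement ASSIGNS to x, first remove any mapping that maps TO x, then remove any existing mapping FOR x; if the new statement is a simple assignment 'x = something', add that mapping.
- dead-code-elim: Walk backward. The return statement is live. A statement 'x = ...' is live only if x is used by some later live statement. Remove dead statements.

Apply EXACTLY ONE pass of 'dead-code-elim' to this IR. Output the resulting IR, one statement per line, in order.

Answer: t = 0
return t

Derivation:
Applying dead-code-elim statement-by-statement:
  [6] return t  -> KEEP (return); live=['t']
  [5] b = 7 - z  -> DEAD (b not live)
  [4] z = 1  -> DEAD (z not live)
  [3] x = t - 0  -> DEAD (x not live)
  [2] c = t  -> DEAD (c not live)
  [1] t = 0  -> KEEP; live=[]
Result (2 stmts):
  t = 0
  return t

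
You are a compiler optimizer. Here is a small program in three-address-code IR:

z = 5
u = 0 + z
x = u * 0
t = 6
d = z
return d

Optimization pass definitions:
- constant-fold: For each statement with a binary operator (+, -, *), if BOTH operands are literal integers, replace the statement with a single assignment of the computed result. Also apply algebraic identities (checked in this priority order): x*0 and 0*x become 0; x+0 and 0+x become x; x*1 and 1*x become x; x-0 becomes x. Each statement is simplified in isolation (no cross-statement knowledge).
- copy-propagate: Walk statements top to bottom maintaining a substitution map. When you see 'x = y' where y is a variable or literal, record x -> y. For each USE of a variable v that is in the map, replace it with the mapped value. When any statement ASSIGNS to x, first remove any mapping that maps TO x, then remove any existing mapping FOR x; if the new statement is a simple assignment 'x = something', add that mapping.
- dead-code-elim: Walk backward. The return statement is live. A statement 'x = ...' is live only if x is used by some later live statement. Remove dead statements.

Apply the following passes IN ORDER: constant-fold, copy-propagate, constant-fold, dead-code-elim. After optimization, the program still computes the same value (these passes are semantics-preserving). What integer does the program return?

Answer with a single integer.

Initial IR:
  z = 5
  u = 0 + z
  x = u * 0
  t = 6
  d = z
  return d
After constant-fold (6 stmts):
  z = 5
  u = z
  x = 0
  t = 6
  d = z
  return d
After copy-propagate (6 stmts):
  z = 5
  u = 5
  x = 0
  t = 6
  d = 5
  return 5
After constant-fold (6 stmts):
  z = 5
  u = 5
  x = 0
  t = 6
  d = 5
  return 5
After dead-code-elim (1 stmts):
  return 5
Evaluate:
  z = 5  =>  z = 5
  u = 0 + z  =>  u = 5
  x = u * 0  =>  x = 0
  t = 6  =>  t = 6
  d = z  =>  d = 5
  return d = 5

Answer: 5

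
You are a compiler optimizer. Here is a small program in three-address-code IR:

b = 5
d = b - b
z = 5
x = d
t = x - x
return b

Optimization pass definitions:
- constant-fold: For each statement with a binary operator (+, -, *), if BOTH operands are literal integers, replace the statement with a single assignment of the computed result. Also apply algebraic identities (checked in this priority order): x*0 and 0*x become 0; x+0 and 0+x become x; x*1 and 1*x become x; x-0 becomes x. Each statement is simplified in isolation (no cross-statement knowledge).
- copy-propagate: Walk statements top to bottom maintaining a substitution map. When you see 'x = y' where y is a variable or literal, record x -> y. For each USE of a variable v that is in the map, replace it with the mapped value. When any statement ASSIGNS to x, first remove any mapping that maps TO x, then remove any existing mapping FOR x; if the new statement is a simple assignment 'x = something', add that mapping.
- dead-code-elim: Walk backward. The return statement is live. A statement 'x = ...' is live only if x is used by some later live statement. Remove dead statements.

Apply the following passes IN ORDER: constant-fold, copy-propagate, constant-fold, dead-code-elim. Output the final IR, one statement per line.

Answer: return 5

Derivation:
Initial IR:
  b = 5
  d = b - b
  z = 5
  x = d
  t = x - x
  return b
After constant-fold (6 stmts):
  b = 5
  d = b - b
  z = 5
  x = d
  t = x - x
  return b
After copy-propagate (6 stmts):
  b = 5
  d = 5 - 5
  z = 5
  x = d
  t = d - d
  return 5
After constant-fold (6 stmts):
  b = 5
  d = 0
  z = 5
  x = d
  t = d - d
  return 5
After dead-code-elim (1 stmts):
  return 5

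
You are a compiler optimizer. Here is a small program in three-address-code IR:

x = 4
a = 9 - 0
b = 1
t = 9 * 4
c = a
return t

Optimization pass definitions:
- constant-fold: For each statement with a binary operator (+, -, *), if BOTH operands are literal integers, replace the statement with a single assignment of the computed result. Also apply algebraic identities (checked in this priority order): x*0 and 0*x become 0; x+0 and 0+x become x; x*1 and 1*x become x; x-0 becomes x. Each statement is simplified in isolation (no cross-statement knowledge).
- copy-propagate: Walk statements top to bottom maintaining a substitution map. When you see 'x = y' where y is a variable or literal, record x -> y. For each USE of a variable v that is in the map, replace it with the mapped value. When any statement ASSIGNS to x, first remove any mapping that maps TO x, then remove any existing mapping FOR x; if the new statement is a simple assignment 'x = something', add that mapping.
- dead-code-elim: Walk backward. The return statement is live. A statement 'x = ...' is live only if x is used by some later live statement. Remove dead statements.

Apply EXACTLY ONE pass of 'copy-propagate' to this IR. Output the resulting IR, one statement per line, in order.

Applying copy-propagate statement-by-statement:
  [1] x = 4  (unchanged)
  [2] a = 9 - 0  (unchanged)
  [3] b = 1  (unchanged)
  [4] t = 9 * 4  (unchanged)
  [5] c = a  (unchanged)
  [6] return t  (unchanged)
Result (6 stmts):
  x = 4
  a = 9 - 0
  b = 1
  t = 9 * 4
  c = a
  return t

Answer: x = 4
a = 9 - 0
b = 1
t = 9 * 4
c = a
return t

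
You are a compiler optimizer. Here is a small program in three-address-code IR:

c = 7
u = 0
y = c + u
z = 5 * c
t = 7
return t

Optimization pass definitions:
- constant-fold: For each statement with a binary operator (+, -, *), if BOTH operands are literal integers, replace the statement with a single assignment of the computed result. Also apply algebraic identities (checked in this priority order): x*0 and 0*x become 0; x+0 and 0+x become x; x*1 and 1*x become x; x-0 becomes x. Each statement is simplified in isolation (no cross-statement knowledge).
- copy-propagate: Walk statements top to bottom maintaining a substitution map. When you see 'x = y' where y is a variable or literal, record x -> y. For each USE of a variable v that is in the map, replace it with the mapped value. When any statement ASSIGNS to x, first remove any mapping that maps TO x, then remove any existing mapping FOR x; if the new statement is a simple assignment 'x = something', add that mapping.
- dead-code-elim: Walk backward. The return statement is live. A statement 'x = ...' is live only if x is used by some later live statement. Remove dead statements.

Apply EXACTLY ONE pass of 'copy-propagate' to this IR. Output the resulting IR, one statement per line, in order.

Answer: c = 7
u = 0
y = 7 + 0
z = 5 * 7
t = 7
return 7

Derivation:
Applying copy-propagate statement-by-statement:
  [1] c = 7  (unchanged)
  [2] u = 0  (unchanged)
  [3] y = c + u  -> y = 7 + 0
  [4] z = 5 * c  -> z = 5 * 7
  [5] t = 7  (unchanged)
  [6] return t  -> return 7
Result (6 stmts):
  c = 7
  u = 0
  y = 7 + 0
  z = 5 * 7
  t = 7
  return 7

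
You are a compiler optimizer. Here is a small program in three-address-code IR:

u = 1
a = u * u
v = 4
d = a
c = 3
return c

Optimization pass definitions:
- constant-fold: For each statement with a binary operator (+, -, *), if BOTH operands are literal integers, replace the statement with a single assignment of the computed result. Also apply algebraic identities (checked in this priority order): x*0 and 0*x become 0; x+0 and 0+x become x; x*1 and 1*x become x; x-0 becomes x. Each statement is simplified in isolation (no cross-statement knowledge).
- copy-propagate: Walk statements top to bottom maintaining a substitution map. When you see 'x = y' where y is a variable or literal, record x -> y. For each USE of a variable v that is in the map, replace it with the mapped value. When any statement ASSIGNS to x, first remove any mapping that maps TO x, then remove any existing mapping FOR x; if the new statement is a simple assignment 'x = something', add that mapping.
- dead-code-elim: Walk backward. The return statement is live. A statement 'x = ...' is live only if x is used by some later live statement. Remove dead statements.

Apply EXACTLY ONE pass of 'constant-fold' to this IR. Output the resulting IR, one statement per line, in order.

Applying constant-fold statement-by-statement:
  [1] u = 1  (unchanged)
  [2] a = u * u  (unchanged)
  [3] v = 4  (unchanged)
  [4] d = a  (unchanged)
  [5] c = 3  (unchanged)
  [6] return c  (unchanged)
Result (6 stmts):
  u = 1
  a = u * u
  v = 4
  d = a
  c = 3
  return c

Answer: u = 1
a = u * u
v = 4
d = a
c = 3
return c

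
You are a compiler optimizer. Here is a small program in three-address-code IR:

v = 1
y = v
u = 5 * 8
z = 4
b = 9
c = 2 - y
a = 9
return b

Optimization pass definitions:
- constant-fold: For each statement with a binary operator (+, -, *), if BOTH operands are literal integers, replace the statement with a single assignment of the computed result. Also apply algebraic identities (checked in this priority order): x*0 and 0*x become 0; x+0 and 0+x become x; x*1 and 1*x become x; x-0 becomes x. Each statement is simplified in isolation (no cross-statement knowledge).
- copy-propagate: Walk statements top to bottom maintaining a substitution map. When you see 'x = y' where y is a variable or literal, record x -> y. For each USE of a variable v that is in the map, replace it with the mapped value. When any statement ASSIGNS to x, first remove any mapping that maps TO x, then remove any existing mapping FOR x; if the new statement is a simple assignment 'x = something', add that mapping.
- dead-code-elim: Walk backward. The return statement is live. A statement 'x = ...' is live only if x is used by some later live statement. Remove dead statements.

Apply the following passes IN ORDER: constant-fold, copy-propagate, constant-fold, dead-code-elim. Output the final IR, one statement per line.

Answer: return 9

Derivation:
Initial IR:
  v = 1
  y = v
  u = 5 * 8
  z = 4
  b = 9
  c = 2 - y
  a = 9
  return b
After constant-fold (8 stmts):
  v = 1
  y = v
  u = 40
  z = 4
  b = 9
  c = 2 - y
  a = 9
  return b
After copy-propagate (8 stmts):
  v = 1
  y = 1
  u = 40
  z = 4
  b = 9
  c = 2 - 1
  a = 9
  return 9
After constant-fold (8 stmts):
  v = 1
  y = 1
  u = 40
  z = 4
  b = 9
  c = 1
  a = 9
  return 9
After dead-code-elim (1 stmts):
  return 9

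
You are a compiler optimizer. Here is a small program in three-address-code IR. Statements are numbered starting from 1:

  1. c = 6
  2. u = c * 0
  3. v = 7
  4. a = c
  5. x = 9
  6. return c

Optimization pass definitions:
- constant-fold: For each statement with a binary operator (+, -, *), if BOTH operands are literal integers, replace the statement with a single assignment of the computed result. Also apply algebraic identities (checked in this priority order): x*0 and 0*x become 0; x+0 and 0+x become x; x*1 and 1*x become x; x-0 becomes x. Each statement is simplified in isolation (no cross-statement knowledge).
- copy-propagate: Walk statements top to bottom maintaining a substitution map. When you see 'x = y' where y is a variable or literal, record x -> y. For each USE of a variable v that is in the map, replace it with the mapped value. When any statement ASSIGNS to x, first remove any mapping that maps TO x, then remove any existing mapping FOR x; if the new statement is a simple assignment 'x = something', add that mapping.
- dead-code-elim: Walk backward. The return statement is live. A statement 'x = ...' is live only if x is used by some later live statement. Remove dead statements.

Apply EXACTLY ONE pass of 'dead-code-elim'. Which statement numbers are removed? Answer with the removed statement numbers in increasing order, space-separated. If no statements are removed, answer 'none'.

Backward liveness scan:
Stmt 1 'c = 6': KEEP (c is live); live-in = []
Stmt 2 'u = c * 0': DEAD (u not in live set ['c'])
Stmt 3 'v = 7': DEAD (v not in live set ['c'])
Stmt 4 'a = c': DEAD (a not in live set ['c'])
Stmt 5 'x = 9': DEAD (x not in live set ['c'])
Stmt 6 'return c': KEEP (return); live-in = ['c']
Removed statement numbers: [2, 3, 4, 5]
Surviving IR:
  c = 6
  return c

Answer: 2 3 4 5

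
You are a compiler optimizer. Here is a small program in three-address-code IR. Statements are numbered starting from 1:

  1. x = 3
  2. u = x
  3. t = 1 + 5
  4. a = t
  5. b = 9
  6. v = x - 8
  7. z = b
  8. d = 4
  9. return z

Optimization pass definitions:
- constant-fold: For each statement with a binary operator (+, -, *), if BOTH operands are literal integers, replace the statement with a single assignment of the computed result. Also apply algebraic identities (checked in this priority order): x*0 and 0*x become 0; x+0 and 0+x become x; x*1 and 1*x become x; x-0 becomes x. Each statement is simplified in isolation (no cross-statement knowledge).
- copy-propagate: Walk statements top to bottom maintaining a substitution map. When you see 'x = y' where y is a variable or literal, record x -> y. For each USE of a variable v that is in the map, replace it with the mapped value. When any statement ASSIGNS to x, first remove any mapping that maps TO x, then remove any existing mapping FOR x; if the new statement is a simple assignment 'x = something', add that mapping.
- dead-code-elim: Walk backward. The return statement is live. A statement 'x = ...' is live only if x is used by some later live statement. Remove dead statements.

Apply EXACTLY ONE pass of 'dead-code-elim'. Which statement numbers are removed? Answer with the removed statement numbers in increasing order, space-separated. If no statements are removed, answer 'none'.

Backward liveness scan:
Stmt 1 'x = 3': DEAD (x not in live set [])
Stmt 2 'u = x': DEAD (u not in live set [])
Stmt 3 't = 1 + 5': DEAD (t not in live set [])
Stmt 4 'a = t': DEAD (a not in live set [])
Stmt 5 'b = 9': KEEP (b is live); live-in = []
Stmt 6 'v = x - 8': DEAD (v not in live set ['b'])
Stmt 7 'z = b': KEEP (z is live); live-in = ['b']
Stmt 8 'd = 4': DEAD (d not in live set ['z'])
Stmt 9 'return z': KEEP (return); live-in = ['z']
Removed statement numbers: [1, 2, 3, 4, 6, 8]
Surviving IR:
  b = 9
  z = b
  return z

Answer: 1 2 3 4 6 8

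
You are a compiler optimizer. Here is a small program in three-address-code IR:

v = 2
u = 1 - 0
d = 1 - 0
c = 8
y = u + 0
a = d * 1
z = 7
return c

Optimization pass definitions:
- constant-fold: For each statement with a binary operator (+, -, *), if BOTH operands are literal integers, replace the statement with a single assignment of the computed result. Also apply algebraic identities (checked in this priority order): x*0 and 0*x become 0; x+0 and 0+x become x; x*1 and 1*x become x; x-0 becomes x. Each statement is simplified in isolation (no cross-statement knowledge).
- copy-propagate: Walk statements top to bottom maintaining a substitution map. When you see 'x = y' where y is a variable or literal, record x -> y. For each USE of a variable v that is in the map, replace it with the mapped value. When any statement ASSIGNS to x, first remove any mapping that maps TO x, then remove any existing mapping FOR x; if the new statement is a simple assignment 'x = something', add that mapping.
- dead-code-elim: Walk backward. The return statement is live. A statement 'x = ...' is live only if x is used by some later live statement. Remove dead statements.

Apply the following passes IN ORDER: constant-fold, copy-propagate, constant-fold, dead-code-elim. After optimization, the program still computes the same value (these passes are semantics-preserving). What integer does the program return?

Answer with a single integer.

Initial IR:
  v = 2
  u = 1 - 0
  d = 1 - 0
  c = 8
  y = u + 0
  a = d * 1
  z = 7
  return c
After constant-fold (8 stmts):
  v = 2
  u = 1
  d = 1
  c = 8
  y = u
  a = d
  z = 7
  return c
After copy-propagate (8 stmts):
  v = 2
  u = 1
  d = 1
  c = 8
  y = 1
  a = 1
  z = 7
  return 8
After constant-fold (8 stmts):
  v = 2
  u = 1
  d = 1
  c = 8
  y = 1
  a = 1
  z = 7
  return 8
After dead-code-elim (1 stmts):
  return 8
Evaluate:
  v = 2  =>  v = 2
  u = 1 - 0  =>  u = 1
  d = 1 - 0  =>  d = 1
  c = 8  =>  c = 8
  y = u + 0  =>  y = 1
  a = d * 1  =>  a = 1
  z = 7  =>  z = 7
  return c = 8

Answer: 8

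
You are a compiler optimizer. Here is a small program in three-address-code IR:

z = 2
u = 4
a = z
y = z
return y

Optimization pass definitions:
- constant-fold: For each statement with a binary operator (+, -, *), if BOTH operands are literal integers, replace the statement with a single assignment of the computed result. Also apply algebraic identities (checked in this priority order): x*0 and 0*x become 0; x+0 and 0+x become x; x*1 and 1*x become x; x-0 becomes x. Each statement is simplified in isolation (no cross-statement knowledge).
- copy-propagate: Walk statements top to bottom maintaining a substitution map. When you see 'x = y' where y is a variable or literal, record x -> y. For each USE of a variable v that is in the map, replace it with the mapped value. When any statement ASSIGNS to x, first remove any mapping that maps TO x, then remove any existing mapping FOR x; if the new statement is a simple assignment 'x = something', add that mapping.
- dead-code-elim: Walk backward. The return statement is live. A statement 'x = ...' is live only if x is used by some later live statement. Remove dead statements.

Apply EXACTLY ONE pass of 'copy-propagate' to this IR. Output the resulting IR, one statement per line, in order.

Applying copy-propagate statement-by-statement:
  [1] z = 2  (unchanged)
  [2] u = 4  (unchanged)
  [3] a = z  -> a = 2
  [4] y = z  -> y = 2
  [5] return y  -> return 2
Result (5 stmts):
  z = 2
  u = 4
  a = 2
  y = 2
  return 2

Answer: z = 2
u = 4
a = 2
y = 2
return 2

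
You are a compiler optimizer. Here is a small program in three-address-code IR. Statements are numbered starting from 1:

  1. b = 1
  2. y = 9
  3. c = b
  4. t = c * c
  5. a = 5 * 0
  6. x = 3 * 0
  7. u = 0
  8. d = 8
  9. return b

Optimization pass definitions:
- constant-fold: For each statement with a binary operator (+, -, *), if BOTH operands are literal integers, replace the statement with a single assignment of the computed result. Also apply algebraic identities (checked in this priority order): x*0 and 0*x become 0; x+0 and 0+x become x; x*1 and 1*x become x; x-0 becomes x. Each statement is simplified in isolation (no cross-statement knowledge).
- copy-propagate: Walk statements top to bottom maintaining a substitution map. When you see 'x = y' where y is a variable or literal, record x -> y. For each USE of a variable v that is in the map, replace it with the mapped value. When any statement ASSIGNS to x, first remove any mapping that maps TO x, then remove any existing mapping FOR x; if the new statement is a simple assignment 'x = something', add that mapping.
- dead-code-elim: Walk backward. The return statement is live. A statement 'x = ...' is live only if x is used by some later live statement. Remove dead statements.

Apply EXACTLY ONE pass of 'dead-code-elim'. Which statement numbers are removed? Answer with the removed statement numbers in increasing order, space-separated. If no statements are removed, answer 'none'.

Backward liveness scan:
Stmt 1 'b = 1': KEEP (b is live); live-in = []
Stmt 2 'y = 9': DEAD (y not in live set ['b'])
Stmt 3 'c = b': DEAD (c not in live set ['b'])
Stmt 4 't = c * c': DEAD (t not in live set ['b'])
Stmt 5 'a = 5 * 0': DEAD (a not in live set ['b'])
Stmt 6 'x = 3 * 0': DEAD (x not in live set ['b'])
Stmt 7 'u = 0': DEAD (u not in live set ['b'])
Stmt 8 'd = 8': DEAD (d not in live set ['b'])
Stmt 9 'return b': KEEP (return); live-in = ['b']
Removed statement numbers: [2, 3, 4, 5, 6, 7, 8]
Surviving IR:
  b = 1
  return b

Answer: 2 3 4 5 6 7 8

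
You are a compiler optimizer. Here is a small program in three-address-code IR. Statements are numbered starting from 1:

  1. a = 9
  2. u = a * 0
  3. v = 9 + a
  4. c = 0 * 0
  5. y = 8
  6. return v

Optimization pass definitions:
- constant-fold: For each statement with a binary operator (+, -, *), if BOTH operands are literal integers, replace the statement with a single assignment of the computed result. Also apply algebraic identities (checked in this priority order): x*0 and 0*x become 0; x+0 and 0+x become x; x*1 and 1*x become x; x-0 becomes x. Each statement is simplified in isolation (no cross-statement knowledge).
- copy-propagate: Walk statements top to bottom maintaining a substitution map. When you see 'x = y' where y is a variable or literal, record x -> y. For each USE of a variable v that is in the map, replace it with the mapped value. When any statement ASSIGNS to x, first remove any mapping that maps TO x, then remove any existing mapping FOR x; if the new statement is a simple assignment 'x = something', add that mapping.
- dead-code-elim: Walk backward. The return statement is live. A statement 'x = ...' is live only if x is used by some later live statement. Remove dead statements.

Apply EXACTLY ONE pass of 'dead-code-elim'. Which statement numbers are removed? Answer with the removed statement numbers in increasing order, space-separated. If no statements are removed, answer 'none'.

Backward liveness scan:
Stmt 1 'a = 9': KEEP (a is live); live-in = []
Stmt 2 'u = a * 0': DEAD (u not in live set ['a'])
Stmt 3 'v = 9 + a': KEEP (v is live); live-in = ['a']
Stmt 4 'c = 0 * 0': DEAD (c not in live set ['v'])
Stmt 5 'y = 8': DEAD (y not in live set ['v'])
Stmt 6 'return v': KEEP (return); live-in = ['v']
Removed statement numbers: [2, 4, 5]
Surviving IR:
  a = 9
  v = 9 + a
  return v

Answer: 2 4 5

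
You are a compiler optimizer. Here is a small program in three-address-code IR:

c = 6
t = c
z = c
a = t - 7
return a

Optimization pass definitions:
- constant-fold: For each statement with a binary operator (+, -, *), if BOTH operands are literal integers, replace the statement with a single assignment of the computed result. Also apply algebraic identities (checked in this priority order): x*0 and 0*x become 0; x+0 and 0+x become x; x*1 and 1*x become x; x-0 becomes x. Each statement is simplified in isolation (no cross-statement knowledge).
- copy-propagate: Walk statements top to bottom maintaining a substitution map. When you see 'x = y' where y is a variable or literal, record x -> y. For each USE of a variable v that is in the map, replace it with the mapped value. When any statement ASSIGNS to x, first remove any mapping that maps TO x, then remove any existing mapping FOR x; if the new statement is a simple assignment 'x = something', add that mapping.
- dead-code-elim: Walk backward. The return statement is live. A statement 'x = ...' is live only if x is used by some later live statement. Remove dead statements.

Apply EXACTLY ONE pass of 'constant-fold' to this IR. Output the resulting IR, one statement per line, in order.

Applying constant-fold statement-by-statement:
  [1] c = 6  (unchanged)
  [2] t = c  (unchanged)
  [3] z = c  (unchanged)
  [4] a = t - 7  (unchanged)
  [5] return a  (unchanged)
Result (5 stmts):
  c = 6
  t = c
  z = c
  a = t - 7
  return a

Answer: c = 6
t = c
z = c
a = t - 7
return a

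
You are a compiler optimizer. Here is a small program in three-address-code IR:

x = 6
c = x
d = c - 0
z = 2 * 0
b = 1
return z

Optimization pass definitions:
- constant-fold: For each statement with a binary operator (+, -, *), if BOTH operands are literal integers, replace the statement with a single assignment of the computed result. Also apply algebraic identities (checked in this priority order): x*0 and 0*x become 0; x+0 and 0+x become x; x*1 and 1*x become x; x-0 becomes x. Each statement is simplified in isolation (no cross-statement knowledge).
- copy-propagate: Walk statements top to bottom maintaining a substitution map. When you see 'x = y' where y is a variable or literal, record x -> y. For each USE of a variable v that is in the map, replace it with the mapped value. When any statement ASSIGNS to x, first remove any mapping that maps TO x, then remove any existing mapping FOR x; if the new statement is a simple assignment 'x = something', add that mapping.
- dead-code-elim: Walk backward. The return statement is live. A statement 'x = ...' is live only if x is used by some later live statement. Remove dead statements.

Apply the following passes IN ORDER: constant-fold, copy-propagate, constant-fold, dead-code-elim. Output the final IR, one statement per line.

Initial IR:
  x = 6
  c = x
  d = c - 0
  z = 2 * 0
  b = 1
  return z
After constant-fold (6 stmts):
  x = 6
  c = x
  d = c
  z = 0
  b = 1
  return z
After copy-propagate (6 stmts):
  x = 6
  c = 6
  d = 6
  z = 0
  b = 1
  return 0
After constant-fold (6 stmts):
  x = 6
  c = 6
  d = 6
  z = 0
  b = 1
  return 0
After dead-code-elim (1 stmts):
  return 0

Answer: return 0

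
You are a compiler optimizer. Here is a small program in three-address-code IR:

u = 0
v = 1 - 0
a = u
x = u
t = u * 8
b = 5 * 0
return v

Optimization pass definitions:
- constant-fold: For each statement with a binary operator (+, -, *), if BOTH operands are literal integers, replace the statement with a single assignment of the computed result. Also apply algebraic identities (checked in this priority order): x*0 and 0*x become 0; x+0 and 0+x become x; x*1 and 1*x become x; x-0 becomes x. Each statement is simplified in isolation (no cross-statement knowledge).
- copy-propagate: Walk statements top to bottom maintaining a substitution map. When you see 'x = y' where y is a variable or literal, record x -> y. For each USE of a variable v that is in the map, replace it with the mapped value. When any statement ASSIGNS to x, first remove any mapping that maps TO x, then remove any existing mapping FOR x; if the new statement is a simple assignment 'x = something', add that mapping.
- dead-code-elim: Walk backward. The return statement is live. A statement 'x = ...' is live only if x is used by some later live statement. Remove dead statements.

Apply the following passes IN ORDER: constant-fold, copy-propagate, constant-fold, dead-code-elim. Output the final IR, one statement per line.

Initial IR:
  u = 0
  v = 1 - 0
  a = u
  x = u
  t = u * 8
  b = 5 * 0
  return v
After constant-fold (7 stmts):
  u = 0
  v = 1
  a = u
  x = u
  t = u * 8
  b = 0
  return v
After copy-propagate (7 stmts):
  u = 0
  v = 1
  a = 0
  x = 0
  t = 0 * 8
  b = 0
  return 1
After constant-fold (7 stmts):
  u = 0
  v = 1
  a = 0
  x = 0
  t = 0
  b = 0
  return 1
After dead-code-elim (1 stmts):
  return 1

Answer: return 1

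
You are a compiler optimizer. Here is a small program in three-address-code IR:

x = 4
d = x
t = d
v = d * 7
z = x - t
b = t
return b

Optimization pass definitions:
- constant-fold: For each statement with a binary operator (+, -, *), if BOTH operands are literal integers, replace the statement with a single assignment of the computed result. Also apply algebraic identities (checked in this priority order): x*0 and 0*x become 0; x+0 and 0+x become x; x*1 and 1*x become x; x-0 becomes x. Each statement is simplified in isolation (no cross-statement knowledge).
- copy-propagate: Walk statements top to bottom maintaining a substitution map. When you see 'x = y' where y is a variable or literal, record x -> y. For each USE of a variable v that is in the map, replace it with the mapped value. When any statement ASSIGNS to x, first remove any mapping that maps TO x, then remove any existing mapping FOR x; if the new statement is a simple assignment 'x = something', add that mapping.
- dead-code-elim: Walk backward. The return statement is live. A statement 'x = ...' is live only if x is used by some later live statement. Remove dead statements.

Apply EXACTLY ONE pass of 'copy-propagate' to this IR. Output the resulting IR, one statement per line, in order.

Answer: x = 4
d = 4
t = 4
v = 4 * 7
z = 4 - 4
b = 4
return 4

Derivation:
Applying copy-propagate statement-by-statement:
  [1] x = 4  (unchanged)
  [2] d = x  -> d = 4
  [3] t = d  -> t = 4
  [4] v = d * 7  -> v = 4 * 7
  [5] z = x - t  -> z = 4 - 4
  [6] b = t  -> b = 4
  [7] return b  -> return 4
Result (7 stmts):
  x = 4
  d = 4
  t = 4
  v = 4 * 7
  z = 4 - 4
  b = 4
  return 4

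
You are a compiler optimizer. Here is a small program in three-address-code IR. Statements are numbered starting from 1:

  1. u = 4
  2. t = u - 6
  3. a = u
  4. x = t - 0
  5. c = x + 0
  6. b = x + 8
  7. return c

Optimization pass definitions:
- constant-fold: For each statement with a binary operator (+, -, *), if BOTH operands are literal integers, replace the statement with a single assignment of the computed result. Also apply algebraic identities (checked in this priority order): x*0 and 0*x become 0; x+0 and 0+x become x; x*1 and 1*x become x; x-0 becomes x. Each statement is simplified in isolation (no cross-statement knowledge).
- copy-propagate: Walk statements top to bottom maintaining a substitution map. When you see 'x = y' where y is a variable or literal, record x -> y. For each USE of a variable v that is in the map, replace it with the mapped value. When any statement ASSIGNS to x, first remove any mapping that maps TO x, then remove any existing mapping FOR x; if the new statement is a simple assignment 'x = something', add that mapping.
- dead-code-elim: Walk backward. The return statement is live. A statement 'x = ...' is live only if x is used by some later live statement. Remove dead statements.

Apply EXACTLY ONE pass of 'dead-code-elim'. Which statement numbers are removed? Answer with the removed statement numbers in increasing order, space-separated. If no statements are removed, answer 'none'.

Answer: 3 6

Derivation:
Backward liveness scan:
Stmt 1 'u = 4': KEEP (u is live); live-in = []
Stmt 2 't = u - 6': KEEP (t is live); live-in = ['u']
Stmt 3 'a = u': DEAD (a not in live set ['t'])
Stmt 4 'x = t - 0': KEEP (x is live); live-in = ['t']
Stmt 5 'c = x + 0': KEEP (c is live); live-in = ['x']
Stmt 6 'b = x + 8': DEAD (b not in live set ['c'])
Stmt 7 'return c': KEEP (return); live-in = ['c']
Removed statement numbers: [3, 6]
Surviving IR:
  u = 4
  t = u - 6
  x = t - 0
  c = x + 0
  return c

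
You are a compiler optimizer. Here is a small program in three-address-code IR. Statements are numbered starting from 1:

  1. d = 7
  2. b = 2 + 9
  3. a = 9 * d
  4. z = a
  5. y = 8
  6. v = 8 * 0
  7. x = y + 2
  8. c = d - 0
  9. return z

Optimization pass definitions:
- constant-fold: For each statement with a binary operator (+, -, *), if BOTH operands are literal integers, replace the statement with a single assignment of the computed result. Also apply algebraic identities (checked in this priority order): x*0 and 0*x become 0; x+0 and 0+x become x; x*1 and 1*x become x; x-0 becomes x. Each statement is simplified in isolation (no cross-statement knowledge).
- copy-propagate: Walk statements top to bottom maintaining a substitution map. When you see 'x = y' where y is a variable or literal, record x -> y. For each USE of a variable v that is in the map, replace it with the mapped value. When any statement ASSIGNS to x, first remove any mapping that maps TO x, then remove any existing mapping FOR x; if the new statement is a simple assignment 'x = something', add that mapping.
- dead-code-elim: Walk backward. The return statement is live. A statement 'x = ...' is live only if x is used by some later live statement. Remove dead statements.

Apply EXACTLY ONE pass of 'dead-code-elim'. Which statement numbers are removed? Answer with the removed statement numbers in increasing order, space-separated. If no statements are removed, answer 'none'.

Answer: 2 5 6 7 8

Derivation:
Backward liveness scan:
Stmt 1 'd = 7': KEEP (d is live); live-in = []
Stmt 2 'b = 2 + 9': DEAD (b not in live set ['d'])
Stmt 3 'a = 9 * d': KEEP (a is live); live-in = ['d']
Stmt 4 'z = a': KEEP (z is live); live-in = ['a']
Stmt 5 'y = 8': DEAD (y not in live set ['z'])
Stmt 6 'v = 8 * 0': DEAD (v not in live set ['z'])
Stmt 7 'x = y + 2': DEAD (x not in live set ['z'])
Stmt 8 'c = d - 0': DEAD (c not in live set ['z'])
Stmt 9 'return z': KEEP (return); live-in = ['z']
Removed statement numbers: [2, 5, 6, 7, 8]
Surviving IR:
  d = 7
  a = 9 * d
  z = a
  return z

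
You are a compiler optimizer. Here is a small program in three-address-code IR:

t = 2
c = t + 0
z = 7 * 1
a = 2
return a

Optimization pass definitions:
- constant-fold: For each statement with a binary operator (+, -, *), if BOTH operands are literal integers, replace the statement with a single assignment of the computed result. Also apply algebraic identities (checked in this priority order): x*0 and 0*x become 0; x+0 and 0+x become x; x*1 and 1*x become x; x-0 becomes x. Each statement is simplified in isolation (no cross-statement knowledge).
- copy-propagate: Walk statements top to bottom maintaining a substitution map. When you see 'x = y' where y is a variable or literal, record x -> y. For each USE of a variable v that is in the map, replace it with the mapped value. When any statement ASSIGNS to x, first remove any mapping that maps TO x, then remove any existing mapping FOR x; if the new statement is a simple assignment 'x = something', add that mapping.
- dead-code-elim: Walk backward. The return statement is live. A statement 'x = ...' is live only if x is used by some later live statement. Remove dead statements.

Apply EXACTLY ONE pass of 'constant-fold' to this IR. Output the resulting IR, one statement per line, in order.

Applying constant-fold statement-by-statement:
  [1] t = 2  (unchanged)
  [2] c = t + 0  -> c = t
  [3] z = 7 * 1  -> z = 7
  [4] a = 2  (unchanged)
  [5] return a  (unchanged)
Result (5 stmts):
  t = 2
  c = t
  z = 7
  a = 2
  return a

Answer: t = 2
c = t
z = 7
a = 2
return a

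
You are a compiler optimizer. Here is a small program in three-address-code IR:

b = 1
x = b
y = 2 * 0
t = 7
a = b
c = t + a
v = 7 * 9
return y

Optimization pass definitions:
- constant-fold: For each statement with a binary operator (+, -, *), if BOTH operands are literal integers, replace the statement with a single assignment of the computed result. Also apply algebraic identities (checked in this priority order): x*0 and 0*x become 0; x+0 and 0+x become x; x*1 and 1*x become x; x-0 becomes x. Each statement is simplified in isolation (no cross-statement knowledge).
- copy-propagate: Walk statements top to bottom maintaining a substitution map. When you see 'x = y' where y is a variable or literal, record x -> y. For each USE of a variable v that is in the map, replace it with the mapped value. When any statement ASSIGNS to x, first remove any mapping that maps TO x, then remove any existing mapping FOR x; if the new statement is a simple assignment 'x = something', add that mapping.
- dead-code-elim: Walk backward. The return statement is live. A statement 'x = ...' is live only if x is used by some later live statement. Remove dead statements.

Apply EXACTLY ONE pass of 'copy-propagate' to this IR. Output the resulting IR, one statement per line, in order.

Applying copy-propagate statement-by-statement:
  [1] b = 1  (unchanged)
  [2] x = b  -> x = 1
  [3] y = 2 * 0  (unchanged)
  [4] t = 7  (unchanged)
  [5] a = b  -> a = 1
  [6] c = t + a  -> c = 7 + 1
  [7] v = 7 * 9  (unchanged)
  [8] return y  (unchanged)
Result (8 stmts):
  b = 1
  x = 1
  y = 2 * 0
  t = 7
  a = 1
  c = 7 + 1
  v = 7 * 9
  return y

Answer: b = 1
x = 1
y = 2 * 0
t = 7
a = 1
c = 7 + 1
v = 7 * 9
return y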